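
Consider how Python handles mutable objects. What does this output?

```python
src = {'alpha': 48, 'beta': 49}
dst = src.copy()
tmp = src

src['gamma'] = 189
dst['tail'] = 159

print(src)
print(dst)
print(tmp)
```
{'alpha': 48, 'beta': 49, 'gamma': 189}
{'alpha': 48, 'beta': 49, 'tail': 159}
{'alpha': 48, 'beta': 49, 'gamma': 189}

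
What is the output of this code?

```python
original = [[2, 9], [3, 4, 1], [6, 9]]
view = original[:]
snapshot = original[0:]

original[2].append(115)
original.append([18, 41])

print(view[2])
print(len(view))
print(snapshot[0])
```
[6, 9, 115]
3
[2, 9]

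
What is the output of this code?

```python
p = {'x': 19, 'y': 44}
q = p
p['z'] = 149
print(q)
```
{'x': 19, 'y': 44, 'z': 149}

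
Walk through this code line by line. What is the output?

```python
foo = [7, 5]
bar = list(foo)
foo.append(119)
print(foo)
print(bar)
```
[7, 5, 119]
[7, 5]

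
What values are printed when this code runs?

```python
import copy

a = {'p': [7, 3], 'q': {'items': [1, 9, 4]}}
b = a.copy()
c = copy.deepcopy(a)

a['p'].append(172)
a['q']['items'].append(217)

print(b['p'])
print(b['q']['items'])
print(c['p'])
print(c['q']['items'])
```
[7, 3, 172]
[1, 9, 4, 217]
[7, 3]
[1, 9, 4]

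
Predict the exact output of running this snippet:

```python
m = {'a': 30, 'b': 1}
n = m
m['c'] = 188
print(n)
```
{'a': 30, 'b': 1, 'c': 188}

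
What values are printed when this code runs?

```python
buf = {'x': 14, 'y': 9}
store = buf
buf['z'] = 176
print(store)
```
{'x': 14, 'y': 9, 'z': 176}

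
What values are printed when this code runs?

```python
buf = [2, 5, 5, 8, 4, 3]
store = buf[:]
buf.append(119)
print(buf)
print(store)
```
[2, 5, 5, 8, 4, 3, 119]
[2, 5, 5, 8, 4, 3]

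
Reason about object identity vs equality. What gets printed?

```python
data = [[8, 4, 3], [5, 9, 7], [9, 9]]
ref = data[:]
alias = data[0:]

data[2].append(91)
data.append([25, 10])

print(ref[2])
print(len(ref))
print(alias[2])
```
[9, 9, 91]
3
[9, 9, 91]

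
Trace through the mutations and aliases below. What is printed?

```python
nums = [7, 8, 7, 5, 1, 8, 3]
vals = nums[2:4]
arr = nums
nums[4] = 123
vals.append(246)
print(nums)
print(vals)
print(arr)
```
[7, 8, 7, 5, 123, 8, 3]
[7, 5, 246]
[7, 8, 7, 5, 123, 8, 3]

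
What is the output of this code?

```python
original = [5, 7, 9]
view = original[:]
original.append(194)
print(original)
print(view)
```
[5, 7, 9, 194]
[5, 7, 9]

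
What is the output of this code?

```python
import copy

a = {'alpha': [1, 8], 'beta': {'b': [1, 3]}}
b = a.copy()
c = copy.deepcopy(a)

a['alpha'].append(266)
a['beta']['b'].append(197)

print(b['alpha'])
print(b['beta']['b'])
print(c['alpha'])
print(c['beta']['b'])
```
[1, 8, 266]
[1, 3, 197]
[1, 8]
[1, 3]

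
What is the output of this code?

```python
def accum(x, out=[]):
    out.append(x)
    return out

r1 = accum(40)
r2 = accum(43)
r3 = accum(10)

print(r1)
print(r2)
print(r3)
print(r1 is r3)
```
[40, 43, 10]
[40, 43, 10]
[40, 43, 10]
True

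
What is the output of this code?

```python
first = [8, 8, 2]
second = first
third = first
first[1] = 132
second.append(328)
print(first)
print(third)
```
[8, 132, 2, 328]
[8, 132, 2, 328]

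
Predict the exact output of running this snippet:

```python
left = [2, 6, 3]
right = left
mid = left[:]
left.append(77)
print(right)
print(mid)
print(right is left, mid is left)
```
[2, 6, 3, 77]
[2, 6, 3]
True False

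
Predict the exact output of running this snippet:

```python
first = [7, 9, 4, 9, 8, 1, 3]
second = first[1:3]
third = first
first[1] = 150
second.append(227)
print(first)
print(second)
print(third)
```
[7, 150, 4, 9, 8, 1, 3]
[9, 4, 227]
[7, 150, 4, 9, 8, 1, 3]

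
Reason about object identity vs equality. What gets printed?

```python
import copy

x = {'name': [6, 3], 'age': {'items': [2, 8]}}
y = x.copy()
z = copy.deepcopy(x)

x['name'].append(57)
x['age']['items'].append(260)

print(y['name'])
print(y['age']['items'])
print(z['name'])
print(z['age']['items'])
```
[6, 3, 57]
[2, 8, 260]
[6, 3]
[2, 8]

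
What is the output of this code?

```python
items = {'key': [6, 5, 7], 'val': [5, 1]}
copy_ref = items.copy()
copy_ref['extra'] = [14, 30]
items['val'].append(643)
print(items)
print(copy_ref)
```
{'key': [6, 5, 7], 'val': [5, 1, 643]}
{'key': [6, 5, 7], 'val': [5, 1, 643], 'extra': [14, 30]}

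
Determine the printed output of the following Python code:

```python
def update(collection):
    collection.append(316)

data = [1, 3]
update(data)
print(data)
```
[1, 3, 316]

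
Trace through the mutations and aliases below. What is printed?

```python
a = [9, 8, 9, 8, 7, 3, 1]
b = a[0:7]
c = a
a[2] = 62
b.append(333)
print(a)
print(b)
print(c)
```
[9, 8, 62, 8, 7, 3, 1]
[9, 8, 9, 8, 7, 3, 1, 333]
[9, 8, 62, 8, 7, 3, 1]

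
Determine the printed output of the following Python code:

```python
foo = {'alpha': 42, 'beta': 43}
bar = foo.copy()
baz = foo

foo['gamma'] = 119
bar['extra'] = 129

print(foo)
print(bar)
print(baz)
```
{'alpha': 42, 'beta': 43, 'gamma': 119}
{'alpha': 42, 'beta': 43, 'extra': 129}
{'alpha': 42, 'beta': 43, 'gamma': 119}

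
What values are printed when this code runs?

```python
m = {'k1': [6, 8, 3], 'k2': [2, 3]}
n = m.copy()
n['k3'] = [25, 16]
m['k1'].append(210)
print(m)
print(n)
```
{'k1': [6, 8, 3, 210], 'k2': [2, 3]}
{'k1': [6, 8, 3, 210], 'k2': [2, 3], 'k3': [25, 16]}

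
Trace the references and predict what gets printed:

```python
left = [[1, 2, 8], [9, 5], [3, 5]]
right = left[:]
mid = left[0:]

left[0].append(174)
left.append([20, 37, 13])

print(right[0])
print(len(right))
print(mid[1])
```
[1, 2, 8, 174]
3
[9, 5]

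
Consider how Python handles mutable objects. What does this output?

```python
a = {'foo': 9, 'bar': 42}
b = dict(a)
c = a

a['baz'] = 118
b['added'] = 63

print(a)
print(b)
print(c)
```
{'foo': 9, 'bar': 42, 'baz': 118}
{'foo': 9, 'bar': 42, 'added': 63}
{'foo': 9, 'bar': 42, 'baz': 118}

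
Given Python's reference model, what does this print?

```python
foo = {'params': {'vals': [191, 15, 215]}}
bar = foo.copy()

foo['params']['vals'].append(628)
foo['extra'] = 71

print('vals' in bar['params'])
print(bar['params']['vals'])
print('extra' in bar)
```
True
[191, 15, 215, 628]
False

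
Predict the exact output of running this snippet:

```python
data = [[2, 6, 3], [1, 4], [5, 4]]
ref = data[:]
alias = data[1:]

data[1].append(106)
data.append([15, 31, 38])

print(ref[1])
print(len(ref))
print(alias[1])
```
[1, 4, 106]
3
[5, 4]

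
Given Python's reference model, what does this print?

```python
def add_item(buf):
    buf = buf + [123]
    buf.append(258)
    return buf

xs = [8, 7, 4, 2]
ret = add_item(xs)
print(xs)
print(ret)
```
[8, 7, 4, 2]
[8, 7, 4, 2, 123, 258]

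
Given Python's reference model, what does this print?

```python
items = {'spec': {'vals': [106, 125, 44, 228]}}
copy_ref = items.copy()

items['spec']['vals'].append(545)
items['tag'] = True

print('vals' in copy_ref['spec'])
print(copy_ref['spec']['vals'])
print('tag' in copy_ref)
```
True
[106, 125, 44, 228, 545]
False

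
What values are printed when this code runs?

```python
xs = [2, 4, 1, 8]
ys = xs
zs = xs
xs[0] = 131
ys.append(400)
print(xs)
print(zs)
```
[131, 4, 1, 8, 400]
[131, 4, 1, 8, 400]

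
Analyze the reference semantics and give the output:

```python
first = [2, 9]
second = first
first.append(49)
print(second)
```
[2, 9, 49]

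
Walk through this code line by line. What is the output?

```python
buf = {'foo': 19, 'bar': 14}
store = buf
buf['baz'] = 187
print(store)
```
{'foo': 19, 'bar': 14, 'baz': 187}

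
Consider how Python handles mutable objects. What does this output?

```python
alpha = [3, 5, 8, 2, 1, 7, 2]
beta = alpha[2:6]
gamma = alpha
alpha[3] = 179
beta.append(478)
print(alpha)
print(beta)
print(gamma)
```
[3, 5, 8, 179, 1, 7, 2]
[8, 2, 1, 7, 478]
[3, 5, 8, 179, 1, 7, 2]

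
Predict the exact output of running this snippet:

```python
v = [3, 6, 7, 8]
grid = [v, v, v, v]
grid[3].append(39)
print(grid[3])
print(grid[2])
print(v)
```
[3, 6, 7, 8, 39]
[3, 6, 7, 8, 39]
[3, 6, 7, 8, 39]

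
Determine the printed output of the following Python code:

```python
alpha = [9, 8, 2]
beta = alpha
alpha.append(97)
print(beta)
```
[9, 8, 2, 97]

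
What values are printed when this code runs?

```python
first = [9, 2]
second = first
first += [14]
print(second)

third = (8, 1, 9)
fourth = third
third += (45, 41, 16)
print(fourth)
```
[9, 2, 14]
(8, 1, 9)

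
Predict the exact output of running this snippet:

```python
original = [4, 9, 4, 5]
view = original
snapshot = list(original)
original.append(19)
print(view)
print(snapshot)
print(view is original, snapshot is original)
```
[4, 9, 4, 5, 19]
[4, 9, 4, 5]
True False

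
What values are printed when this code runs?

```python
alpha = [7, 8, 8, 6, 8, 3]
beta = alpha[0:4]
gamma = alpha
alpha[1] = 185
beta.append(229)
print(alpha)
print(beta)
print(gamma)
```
[7, 185, 8, 6, 8, 3]
[7, 8, 8, 6, 229]
[7, 185, 8, 6, 8, 3]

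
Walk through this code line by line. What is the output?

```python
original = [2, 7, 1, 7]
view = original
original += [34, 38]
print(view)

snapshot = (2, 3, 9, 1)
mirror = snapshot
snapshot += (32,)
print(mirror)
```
[2, 7, 1, 7, 34, 38]
(2, 3, 9, 1)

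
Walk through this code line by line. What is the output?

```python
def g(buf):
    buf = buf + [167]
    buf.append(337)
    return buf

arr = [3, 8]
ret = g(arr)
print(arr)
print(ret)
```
[3, 8]
[3, 8, 167, 337]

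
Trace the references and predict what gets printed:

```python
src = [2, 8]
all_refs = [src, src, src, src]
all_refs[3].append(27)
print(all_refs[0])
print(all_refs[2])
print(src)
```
[2, 8, 27]
[2, 8, 27]
[2, 8, 27]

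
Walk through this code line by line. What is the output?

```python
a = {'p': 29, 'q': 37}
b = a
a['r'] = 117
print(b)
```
{'p': 29, 'q': 37, 'r': 117}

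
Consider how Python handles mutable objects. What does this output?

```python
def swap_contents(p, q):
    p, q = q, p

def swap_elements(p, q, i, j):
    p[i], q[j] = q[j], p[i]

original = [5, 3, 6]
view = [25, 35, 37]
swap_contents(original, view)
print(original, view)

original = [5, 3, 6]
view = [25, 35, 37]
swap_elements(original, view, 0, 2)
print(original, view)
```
[5, 3, 6] [25, 35, 37]
[37, 3, 6] [25, 35, 5]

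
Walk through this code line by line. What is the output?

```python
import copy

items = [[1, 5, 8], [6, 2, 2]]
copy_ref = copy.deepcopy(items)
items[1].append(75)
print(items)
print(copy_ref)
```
[[1, 5, 8], [6, 2, 2, 75]]
[[1, 5, 8], [6, 2, 2]]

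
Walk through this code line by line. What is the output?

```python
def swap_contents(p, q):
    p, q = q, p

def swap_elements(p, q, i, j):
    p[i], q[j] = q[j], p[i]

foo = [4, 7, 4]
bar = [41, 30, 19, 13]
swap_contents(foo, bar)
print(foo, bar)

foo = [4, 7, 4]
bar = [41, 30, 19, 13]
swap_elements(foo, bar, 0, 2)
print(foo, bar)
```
[4, 7, 4] [41, 30, 19, 13]
[19, 7, 4] [41, 30, 4, 13]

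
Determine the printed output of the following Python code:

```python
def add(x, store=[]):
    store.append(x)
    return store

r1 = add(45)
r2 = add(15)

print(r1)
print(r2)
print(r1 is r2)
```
[45, 15]
[45, 15]
True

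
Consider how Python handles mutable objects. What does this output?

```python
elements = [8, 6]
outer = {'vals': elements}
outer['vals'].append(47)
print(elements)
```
[8, 6, 47]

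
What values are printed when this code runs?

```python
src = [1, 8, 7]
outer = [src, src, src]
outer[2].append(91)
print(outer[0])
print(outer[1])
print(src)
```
[1, 8, 7, 91]
[1, 8, 7, 91]
[1, 8, 7, 91]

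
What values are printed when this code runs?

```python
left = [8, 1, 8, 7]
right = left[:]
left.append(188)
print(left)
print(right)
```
[8, 1, 8, 7, 188]
[8, 1, 8, 7]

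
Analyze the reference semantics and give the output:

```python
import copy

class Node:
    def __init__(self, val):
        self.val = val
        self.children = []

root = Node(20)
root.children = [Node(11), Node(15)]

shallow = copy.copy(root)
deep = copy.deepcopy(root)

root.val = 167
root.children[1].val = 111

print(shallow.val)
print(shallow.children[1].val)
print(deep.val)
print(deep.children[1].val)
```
20
111
20
15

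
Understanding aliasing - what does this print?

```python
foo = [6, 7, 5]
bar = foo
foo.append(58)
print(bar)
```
[6, 7, 5, 58]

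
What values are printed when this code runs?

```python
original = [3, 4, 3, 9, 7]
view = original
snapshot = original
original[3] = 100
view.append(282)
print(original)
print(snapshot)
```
[3, 4, 3, 100, 7, 282]
[3, 4, 3, 100, 7, 282]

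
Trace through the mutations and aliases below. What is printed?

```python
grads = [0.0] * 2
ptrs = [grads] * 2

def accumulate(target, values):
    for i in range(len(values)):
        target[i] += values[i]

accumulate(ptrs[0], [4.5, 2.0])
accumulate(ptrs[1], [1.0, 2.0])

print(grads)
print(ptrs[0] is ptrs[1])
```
[5.5, 4.0]
True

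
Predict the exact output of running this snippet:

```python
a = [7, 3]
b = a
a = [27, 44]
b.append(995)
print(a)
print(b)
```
[27, 44]
[7, 3, 995]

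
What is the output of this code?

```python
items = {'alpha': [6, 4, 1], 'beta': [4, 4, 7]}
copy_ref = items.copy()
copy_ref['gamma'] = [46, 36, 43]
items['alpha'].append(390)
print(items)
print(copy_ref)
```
{'alpha': [6, 4, 1, 390], 'beta': [4, 4, 7]}
{'alpha': [6, 4, 1, 390], 'beta': [4, 4, 7], 'gamma': [46, 36, 43]}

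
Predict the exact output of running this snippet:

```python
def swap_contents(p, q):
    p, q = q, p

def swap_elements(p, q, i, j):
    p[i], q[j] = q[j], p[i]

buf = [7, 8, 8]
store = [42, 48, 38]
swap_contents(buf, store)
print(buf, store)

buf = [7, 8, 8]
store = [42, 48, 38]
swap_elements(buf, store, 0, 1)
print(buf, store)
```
[7, 8, 8] [42, 48, 38]
[48, 8, 8] [42, 7, 38]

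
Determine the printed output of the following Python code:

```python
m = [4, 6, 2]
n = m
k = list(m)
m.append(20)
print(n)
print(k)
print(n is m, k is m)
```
[4, 6, 2, 20]
[4, 6, 2]
True False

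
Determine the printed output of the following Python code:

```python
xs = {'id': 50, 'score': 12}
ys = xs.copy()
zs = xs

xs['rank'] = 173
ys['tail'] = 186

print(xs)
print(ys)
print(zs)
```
{'id': 50, 'score': 12, 'rank': 173}
{'id': 50, 'score': 12, 'tail': 186}
{'id': 50, 'score': 12, 'rank': 173}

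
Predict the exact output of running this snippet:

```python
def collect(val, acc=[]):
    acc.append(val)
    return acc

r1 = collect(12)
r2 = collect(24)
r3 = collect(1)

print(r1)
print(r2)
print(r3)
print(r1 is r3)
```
[12, 24, 1]
[12, 24, 1]
[12, 24, 1]
True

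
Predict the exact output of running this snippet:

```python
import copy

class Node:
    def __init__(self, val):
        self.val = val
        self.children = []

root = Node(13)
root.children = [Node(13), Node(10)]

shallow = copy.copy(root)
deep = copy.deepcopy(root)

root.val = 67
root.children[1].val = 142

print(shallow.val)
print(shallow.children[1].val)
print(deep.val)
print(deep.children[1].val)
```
13
142
13
10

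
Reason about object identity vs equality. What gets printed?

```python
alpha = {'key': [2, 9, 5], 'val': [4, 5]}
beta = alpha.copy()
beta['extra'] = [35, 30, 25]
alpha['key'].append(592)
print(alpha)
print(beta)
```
{'key': [2, 9, 5, 592], 'val': [4, 5]}
{'key': [2, 9, 5, 592], 'val': [4, 5], 'extra': [35, 30, 25]}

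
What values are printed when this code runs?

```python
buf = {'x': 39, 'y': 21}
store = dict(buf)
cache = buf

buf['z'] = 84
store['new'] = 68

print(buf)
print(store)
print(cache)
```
{'x': 39, 'y': 21, 'z': 84}
{'x': 39, 'y': 21, 'new': 68}
{'x': 39, 'y': 21, 'z': 84}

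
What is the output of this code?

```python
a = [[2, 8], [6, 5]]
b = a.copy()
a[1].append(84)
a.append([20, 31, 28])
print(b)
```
[[2, 8], [6, 5, 84]]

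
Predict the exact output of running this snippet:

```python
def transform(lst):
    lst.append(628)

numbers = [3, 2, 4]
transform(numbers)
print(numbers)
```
[3, 2, 4, 628]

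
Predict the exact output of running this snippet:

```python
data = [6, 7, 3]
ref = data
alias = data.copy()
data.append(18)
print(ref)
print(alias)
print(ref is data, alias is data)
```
[6, 7, 3, 18]
[6, 7, 3]
True False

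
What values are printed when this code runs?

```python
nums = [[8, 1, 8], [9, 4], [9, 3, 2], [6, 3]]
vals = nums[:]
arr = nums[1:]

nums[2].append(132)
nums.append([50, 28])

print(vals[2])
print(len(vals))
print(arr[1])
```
[9, 3, 2, 132]
4
[9, 3, 2, 132]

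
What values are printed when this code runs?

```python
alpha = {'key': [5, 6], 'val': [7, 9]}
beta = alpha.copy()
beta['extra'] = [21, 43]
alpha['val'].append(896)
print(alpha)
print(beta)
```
{'key': [5, 6], 'val': [7, 9, 896]}
{'key': [5, 6], 'val': [7, 9, 896], 'extra': [21, 43]}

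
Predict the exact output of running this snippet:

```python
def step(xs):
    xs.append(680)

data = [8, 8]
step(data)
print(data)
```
[8, 8, 680]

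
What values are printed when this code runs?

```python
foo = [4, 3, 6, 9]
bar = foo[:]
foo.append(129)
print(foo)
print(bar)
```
[4, 3, 6, 9, 129]
[4, 3, 6, 9]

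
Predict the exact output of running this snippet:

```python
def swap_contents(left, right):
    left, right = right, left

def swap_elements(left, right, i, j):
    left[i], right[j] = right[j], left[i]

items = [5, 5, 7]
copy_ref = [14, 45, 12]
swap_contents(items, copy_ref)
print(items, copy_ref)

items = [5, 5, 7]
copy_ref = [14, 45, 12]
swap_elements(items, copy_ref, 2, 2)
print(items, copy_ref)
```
[5, 5, 7] [14, 45, 12]
[5, 5, 12] [14, 45, 7]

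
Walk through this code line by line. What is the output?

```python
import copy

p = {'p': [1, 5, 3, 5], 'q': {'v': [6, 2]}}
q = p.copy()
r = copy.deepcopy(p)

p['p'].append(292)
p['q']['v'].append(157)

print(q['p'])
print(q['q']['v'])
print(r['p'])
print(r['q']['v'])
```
[1, 5, 3, 5, 292]
[6, 2, 157]
[1, 5, 3, 5]
[6, 2]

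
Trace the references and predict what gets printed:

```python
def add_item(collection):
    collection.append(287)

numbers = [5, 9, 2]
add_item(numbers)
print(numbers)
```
[5, 9, 2, 287]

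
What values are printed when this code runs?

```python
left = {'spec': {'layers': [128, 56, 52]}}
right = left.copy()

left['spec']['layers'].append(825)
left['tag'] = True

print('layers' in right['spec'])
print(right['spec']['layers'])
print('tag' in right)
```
True
[128, 56, 52, 825]
False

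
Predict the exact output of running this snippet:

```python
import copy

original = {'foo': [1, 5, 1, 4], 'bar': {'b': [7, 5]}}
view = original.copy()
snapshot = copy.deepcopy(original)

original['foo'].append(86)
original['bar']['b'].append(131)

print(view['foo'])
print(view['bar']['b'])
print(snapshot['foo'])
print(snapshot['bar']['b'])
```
[1, 5, 1, 4, 86]
[7, 5, 131]
[1, 5, 1, 4]
[7, 5]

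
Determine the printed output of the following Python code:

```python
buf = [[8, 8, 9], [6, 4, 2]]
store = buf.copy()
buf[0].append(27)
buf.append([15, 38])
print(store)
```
[[8, 8, 9, 27], [6, 4, 2]]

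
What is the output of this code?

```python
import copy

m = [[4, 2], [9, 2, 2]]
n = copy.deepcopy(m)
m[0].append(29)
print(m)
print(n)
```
[[4, 2, 29], [9, 2, 2]]
[[4, 2], [9, 2, 2]]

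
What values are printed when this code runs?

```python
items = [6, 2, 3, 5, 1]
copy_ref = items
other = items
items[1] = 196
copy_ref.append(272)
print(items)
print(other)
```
[6, 196, 3, 5, 1, 272]
[6, 196, 3, 5, 1, 272]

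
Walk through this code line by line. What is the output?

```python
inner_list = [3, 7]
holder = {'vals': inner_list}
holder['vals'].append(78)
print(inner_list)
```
[3, 7, 78]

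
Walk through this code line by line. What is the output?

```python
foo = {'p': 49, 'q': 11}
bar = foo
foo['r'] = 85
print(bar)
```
{'p': 49, 'q': 11, 'r': 85}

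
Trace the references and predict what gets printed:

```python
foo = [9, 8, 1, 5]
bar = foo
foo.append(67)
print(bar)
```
[9, 8, 1, 5, 67]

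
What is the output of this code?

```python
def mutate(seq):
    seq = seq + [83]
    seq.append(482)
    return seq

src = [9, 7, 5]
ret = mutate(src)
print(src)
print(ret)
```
[9, 7, 5]
[9, 7, 5, 83, 482]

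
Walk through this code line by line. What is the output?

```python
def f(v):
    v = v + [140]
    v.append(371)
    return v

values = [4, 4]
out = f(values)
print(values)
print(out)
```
[4, 4]
[4, 4, 140, 371]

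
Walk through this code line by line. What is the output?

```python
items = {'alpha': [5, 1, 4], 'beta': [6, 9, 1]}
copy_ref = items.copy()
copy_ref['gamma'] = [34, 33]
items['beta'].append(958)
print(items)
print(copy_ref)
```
{'alpha': [5, 1, 4], 'beta': [6, 9, 1, 958]}
{'alpha': [5, 1, 4], 'beta': [6, 9, 1, 958], 'gamma': [34, 33]}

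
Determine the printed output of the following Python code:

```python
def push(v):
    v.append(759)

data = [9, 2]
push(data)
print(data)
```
[9, 2, 759]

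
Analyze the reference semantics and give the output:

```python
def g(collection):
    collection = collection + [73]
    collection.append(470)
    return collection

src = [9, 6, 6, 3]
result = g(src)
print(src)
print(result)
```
[9, 6, 6, 3]
[9, 6, 6, 3, 73, 470]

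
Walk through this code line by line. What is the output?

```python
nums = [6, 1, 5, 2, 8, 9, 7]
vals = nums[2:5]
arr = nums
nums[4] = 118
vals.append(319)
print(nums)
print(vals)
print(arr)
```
[6, 1, 5, 2, 118, 9, 7]
[5, 2, 8, 319]
[6, 1, 5, 2, 118, 9, 7]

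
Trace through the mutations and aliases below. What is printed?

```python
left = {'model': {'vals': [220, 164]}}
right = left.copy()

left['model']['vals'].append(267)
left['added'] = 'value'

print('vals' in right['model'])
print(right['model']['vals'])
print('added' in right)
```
True
[220, 164, 267]
False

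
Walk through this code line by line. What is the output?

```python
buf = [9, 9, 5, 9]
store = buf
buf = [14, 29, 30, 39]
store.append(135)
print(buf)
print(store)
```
[14, 29, 30, 39]
[9, 9, 5, 9, 135]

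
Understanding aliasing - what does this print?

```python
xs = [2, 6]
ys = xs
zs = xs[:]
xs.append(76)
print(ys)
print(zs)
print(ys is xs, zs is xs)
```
[2, 6, 76]
[2, 6]
True False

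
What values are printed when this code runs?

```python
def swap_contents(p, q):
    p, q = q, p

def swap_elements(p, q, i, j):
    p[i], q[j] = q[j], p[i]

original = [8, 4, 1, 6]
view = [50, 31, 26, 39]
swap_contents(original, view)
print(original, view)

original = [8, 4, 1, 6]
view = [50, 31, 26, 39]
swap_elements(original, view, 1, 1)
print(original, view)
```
[8, 4, 1, 6] [50, 31, 26, 39]
[8, 31, 1, 6] [50, 4, 26, 39]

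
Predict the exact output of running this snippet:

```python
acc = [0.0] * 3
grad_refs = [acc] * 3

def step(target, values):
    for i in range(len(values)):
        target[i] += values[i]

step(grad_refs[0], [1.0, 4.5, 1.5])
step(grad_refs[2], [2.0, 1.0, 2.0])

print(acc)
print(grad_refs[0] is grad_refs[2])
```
[3.0, 5.5, 3.5]
True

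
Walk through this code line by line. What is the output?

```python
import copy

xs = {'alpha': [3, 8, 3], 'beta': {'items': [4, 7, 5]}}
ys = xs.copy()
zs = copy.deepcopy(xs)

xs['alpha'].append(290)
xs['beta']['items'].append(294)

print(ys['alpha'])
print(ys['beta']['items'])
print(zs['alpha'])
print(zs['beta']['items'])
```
[3, 8, 3, 290]
[4, 7, 5, 294]
[3, 8, 3]
[4, 7, 5]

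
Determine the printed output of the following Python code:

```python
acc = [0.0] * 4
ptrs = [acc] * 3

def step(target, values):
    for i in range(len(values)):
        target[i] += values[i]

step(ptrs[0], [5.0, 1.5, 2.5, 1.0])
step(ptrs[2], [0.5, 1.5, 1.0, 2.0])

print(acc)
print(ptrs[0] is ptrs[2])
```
[5.5, 3.0, 3.5, 3.0]
True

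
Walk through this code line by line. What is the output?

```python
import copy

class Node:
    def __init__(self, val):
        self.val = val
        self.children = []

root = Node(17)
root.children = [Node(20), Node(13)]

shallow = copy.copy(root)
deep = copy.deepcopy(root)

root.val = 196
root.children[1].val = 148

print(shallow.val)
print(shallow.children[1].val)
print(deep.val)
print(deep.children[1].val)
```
17
148
17
13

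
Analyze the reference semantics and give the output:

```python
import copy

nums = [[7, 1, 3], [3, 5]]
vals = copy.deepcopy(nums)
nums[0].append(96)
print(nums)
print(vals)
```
[[7, 1, 3, 96], [3, 5]]
[[7, 1, 3], [3, 5]]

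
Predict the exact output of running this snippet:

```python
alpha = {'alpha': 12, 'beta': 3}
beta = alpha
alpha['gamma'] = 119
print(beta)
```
{'alpha': 12, 'beta': 3, 'gamma': 119}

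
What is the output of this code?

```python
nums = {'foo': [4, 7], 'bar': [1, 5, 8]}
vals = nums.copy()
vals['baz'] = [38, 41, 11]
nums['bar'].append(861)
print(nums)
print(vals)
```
{'foo': [4, 7], 'bar': [1, 5, 8, 861]}
{'foo': [4, 7], 'bar': [1, 5, 8, 861], 'baz': [38, 41, 11]}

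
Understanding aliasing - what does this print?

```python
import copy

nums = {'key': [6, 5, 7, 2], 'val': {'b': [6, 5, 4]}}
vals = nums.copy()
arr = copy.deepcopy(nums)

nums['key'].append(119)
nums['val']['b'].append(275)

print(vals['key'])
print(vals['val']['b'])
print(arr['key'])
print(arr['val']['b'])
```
[6, 5, 7, 2, 119]
[6, 5, 4, 275]
[6, 5, 7, 2]
[6, 5, 4]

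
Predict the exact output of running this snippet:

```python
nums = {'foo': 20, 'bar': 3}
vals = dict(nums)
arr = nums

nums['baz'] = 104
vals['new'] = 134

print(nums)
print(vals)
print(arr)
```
{'foo': 20, 'bar': 3, 'baz': 104}
{'foo': 20, 'bar': 3, 'new': 134}
{'foo': 20, 'bar': 3, 'baz': 104}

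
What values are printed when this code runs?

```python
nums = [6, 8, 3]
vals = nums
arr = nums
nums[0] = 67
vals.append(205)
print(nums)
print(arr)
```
[67, 8, 3, 205]
[67, 8, 3, 205]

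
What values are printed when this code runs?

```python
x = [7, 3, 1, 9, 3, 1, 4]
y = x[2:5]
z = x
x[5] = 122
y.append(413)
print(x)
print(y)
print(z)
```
[7, 3, 1, 9, 3, 122, 4]
[1, 9, 3, 413]
[7, 3, 1, 9, 3, 122, 4]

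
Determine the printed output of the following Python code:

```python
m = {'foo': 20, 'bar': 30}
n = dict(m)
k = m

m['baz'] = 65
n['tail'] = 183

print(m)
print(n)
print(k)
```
{'foo': 20, 'bar': 30, 'baz': 65}
{'foo': 20, 'bar': 30, 'tail': 183}
{'foo': 20, 'bar': 30, 'baz': 65}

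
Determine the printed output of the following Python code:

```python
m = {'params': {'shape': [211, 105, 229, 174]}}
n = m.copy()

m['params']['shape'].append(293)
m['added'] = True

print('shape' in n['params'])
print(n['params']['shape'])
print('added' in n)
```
True
[211, 105, 229, 174, 293]
False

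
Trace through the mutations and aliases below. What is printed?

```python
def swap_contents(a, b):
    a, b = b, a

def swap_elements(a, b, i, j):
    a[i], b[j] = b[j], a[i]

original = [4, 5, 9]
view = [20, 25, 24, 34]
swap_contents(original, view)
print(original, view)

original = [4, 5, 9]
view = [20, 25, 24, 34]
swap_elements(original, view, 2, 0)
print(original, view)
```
[4, 5, 9] [20, 25, 24, 34]
[4, 5, 20] [9, 25, 24, 34]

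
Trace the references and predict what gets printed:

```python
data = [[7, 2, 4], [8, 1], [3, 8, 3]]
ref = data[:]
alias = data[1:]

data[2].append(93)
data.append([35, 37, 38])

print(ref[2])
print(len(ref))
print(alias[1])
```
[3, 8, 3, 93]
3
[3, 8, 3, 93]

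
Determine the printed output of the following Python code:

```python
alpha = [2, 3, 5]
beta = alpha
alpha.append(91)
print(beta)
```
[2, 3, 5, 91]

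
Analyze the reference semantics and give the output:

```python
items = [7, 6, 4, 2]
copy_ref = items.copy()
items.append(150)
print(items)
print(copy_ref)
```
[7, 6, 4, 2, 150]
[7, 6, 4, 2]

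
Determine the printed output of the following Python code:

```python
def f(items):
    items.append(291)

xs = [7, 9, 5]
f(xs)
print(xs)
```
[7, 9, 5, 291]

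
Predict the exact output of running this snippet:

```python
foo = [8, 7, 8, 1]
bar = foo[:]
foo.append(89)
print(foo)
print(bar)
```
[8, 7, 8, 1, 89]
[8, 7, 8, 1]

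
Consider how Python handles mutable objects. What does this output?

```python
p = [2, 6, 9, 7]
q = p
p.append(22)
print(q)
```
[2, 6, 9, 7, 22]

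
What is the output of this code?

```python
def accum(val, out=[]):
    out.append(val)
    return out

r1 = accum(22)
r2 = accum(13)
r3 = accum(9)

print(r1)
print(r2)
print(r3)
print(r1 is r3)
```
[22, 13, 9]
[22, 13, 9]
[22, 13, 9]
True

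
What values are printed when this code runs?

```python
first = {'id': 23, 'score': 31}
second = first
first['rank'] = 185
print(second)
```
{'id': 23, 'score': 31, 'rank': 185}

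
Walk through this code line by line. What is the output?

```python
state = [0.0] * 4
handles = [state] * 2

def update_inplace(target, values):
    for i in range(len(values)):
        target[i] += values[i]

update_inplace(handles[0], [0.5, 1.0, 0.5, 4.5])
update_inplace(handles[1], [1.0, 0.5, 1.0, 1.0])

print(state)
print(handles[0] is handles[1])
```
[1.5, 1.5, 1.5, 5.5]
True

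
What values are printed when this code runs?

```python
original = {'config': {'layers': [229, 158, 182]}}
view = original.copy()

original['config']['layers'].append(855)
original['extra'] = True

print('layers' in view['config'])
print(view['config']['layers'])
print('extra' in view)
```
True
[229, 158, 182, 855]
False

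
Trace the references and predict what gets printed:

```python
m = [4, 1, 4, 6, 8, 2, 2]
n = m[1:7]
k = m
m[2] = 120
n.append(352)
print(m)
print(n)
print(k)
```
[4, 1, 120, 6, 8, 2, 2]
[1, 4, 6, 8, 2, 2, 352]
[4, 1, 120, 6, 8, 2, 2]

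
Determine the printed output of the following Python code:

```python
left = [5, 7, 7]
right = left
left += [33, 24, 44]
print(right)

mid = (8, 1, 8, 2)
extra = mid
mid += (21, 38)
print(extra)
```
[5, 7, 7, 33, 24, 44]
(8, 1, 8, 2)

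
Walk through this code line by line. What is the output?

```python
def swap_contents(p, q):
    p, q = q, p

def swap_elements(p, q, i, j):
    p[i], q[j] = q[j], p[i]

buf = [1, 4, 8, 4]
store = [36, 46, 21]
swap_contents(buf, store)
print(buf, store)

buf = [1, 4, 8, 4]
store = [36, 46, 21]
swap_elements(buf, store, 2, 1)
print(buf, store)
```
[1, 4, 8, 4] [36, 46, 21]
[1, 4, 46, 4] [36, 8, 21]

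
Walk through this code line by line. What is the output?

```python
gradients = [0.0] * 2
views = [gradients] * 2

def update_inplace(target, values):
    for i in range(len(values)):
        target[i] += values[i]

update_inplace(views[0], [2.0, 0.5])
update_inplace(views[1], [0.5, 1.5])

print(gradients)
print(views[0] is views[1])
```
[2.5, 2.0]
True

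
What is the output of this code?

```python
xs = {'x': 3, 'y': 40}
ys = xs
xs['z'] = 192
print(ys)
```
{'x': 3, 'y': 40, 'z': 192}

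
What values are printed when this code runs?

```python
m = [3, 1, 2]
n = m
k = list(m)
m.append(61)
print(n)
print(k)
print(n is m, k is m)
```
[3, 1, 2, 61]
[3, 1, 2]
True False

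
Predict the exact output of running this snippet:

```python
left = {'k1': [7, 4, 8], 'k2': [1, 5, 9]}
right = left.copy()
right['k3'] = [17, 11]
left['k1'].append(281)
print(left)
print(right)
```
{'k1': [7, 4, 8, 281], 'k2': [1, 5, 9]}
{'k1': [7, 4, 8, 281], 'k2': [1, 5, 9], 'k3': [17, 11]}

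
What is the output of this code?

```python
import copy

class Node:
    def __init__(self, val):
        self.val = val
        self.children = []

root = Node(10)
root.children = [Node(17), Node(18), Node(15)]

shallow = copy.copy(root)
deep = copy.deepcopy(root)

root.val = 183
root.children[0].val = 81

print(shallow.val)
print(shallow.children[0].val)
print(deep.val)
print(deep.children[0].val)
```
10
81
10
17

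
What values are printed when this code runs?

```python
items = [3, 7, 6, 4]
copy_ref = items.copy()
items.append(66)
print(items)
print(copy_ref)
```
[3, 7, 6, 4, 66]
[3, 7, 6, 4]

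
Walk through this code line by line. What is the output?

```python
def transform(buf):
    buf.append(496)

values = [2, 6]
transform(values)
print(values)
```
[2, 6, 496]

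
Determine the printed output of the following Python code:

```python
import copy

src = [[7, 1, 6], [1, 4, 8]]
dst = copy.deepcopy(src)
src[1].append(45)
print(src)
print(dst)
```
[[7, 1, 6], [1, 4, 8, 45]]
[[7, 1, 6], [1, 4, 8]]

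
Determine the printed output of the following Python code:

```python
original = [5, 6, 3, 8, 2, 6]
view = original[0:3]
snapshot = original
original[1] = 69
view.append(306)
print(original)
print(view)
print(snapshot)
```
[5, 69, 3, 8, 2, 6]
[5, 6, 3, 306]
[5, 69, 3, 8, 2, 6]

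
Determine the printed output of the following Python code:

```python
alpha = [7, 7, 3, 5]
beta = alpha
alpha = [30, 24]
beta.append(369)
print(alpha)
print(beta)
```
[30, 24]
[7, 7, 3, 5, 369]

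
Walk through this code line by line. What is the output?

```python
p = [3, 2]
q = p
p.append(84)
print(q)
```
[3, 2, 84]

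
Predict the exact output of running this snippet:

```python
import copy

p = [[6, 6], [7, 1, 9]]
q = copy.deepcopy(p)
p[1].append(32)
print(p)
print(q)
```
[[6, 6], [7, 1, 9, 32]]
[[6, 6], [7, 1, 9]]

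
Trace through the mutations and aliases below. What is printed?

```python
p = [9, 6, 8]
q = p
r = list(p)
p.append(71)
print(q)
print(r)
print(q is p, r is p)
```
[9, 6, 8, 71]
[9, 6, 8]
True False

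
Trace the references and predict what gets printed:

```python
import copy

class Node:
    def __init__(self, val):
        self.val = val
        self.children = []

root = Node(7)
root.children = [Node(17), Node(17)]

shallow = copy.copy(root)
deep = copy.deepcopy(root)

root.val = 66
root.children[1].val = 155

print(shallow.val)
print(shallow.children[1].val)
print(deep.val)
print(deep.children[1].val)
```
7
155
7
17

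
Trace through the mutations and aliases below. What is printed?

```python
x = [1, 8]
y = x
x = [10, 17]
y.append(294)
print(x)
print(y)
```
[10, 17]
[1, 8, 294]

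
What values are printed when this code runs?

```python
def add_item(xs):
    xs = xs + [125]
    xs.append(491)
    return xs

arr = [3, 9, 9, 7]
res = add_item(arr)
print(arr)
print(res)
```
[3, 9, 9, 7]
[3, 9, 9, 7, 125, 491]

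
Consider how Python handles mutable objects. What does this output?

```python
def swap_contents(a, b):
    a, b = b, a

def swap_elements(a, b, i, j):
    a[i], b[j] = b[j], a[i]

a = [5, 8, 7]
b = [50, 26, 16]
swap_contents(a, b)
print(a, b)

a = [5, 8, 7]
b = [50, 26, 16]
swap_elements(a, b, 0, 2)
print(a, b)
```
[5, 8, 7] [50, 26, 16]
[16, 8, 7] [50, 26, 5]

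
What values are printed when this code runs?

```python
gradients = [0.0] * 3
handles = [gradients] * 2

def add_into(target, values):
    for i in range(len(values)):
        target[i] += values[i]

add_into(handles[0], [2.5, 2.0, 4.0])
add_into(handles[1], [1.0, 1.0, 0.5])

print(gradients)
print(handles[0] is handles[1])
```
[3.5, 3.0, 4.5]
True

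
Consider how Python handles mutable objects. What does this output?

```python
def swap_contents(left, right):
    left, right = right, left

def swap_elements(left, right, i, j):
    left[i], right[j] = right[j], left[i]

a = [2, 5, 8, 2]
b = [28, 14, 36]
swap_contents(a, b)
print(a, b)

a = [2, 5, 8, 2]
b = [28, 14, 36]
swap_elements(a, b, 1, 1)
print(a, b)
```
[2, 5, 8, 2] [28, 14, 36]
[2, 14, 8, 2] [28, 5, 36]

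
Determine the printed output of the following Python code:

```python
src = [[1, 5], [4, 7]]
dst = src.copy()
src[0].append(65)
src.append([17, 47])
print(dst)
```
[[1, 5, 65], [4, 7]]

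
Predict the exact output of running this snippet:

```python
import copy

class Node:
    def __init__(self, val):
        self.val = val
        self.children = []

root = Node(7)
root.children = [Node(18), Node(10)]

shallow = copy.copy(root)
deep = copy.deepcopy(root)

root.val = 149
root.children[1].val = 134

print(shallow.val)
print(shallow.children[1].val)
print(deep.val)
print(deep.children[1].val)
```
7
134
7
10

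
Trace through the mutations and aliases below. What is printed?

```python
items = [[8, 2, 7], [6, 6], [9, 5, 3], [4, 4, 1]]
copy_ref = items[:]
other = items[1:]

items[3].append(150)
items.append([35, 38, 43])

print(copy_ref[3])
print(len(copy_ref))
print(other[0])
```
[4, 4, 1, 150]
4
[6, 6]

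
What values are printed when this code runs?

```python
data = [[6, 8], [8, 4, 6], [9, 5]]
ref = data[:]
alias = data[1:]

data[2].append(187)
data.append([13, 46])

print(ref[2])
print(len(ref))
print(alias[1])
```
[9, 5, 187]
3
[9, 5, 187]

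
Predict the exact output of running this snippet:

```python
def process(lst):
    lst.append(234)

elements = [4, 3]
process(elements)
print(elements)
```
[4, 3, 234]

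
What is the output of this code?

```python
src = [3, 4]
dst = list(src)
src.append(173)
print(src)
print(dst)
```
[3, 4, 173]
[3, 4]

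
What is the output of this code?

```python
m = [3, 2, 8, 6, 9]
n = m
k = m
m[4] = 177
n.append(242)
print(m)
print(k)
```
[3, 2, 8, 6, 177, 242]
[3, 2, 8, 6, 177, 242]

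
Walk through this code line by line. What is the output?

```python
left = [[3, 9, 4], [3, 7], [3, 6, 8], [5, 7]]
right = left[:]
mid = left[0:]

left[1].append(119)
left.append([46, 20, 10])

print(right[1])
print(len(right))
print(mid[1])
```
[3, 7, 119]
4
[3, 7, 119]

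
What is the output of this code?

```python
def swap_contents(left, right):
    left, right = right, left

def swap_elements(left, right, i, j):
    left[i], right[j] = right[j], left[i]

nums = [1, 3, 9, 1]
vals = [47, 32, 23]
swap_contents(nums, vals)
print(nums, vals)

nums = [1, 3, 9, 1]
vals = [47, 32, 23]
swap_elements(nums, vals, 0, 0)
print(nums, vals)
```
[1, 3, 9, 1] [47, 32, 23]
[47, 3, 9, 1] [1, 32, 23]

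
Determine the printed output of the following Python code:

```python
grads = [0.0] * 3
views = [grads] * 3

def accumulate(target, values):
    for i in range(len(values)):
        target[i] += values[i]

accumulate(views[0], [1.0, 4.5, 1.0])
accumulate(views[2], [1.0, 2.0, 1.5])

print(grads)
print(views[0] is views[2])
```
[2.0, 6.5, 2.5]
True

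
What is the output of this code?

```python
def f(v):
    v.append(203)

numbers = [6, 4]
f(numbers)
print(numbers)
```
[6, 4, 203]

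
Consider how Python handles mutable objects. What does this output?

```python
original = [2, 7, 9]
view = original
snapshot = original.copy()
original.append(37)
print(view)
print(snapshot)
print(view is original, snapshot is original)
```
[2, 7, 9, 37]
[2, 7, 9]
True False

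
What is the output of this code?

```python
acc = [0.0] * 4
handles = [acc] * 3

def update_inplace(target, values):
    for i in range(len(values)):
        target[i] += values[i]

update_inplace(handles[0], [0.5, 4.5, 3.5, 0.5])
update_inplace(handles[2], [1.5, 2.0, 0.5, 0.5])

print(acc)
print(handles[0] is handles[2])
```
[2.0, 6.5, 4.0, 1.0]
True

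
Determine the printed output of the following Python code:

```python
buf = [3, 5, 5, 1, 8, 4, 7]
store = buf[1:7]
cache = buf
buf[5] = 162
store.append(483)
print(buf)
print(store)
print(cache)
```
[3, 5, 5, 1, 8, 162, 7]
[5, 5, 1, 8, 4, 7, 483]
[3, 5, 5, 1, 8, 162, 7]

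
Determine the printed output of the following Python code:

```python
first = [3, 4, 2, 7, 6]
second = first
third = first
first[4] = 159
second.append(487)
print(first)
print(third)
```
[3, 4, 2, 7, 159, 487]
[3, 4, 2, 7, 159, 487]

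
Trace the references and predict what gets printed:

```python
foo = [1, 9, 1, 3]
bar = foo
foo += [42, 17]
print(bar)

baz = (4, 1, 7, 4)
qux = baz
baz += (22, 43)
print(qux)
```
[1, 9, 1, 3, 42, 17]
(4, 1, 7, 4)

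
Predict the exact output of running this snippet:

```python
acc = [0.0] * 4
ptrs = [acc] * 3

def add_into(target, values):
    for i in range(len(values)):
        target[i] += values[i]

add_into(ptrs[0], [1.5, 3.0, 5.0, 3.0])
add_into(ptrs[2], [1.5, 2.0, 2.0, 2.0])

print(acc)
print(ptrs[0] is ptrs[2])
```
[3.0, 5.0, 7.0, 5.0]
True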